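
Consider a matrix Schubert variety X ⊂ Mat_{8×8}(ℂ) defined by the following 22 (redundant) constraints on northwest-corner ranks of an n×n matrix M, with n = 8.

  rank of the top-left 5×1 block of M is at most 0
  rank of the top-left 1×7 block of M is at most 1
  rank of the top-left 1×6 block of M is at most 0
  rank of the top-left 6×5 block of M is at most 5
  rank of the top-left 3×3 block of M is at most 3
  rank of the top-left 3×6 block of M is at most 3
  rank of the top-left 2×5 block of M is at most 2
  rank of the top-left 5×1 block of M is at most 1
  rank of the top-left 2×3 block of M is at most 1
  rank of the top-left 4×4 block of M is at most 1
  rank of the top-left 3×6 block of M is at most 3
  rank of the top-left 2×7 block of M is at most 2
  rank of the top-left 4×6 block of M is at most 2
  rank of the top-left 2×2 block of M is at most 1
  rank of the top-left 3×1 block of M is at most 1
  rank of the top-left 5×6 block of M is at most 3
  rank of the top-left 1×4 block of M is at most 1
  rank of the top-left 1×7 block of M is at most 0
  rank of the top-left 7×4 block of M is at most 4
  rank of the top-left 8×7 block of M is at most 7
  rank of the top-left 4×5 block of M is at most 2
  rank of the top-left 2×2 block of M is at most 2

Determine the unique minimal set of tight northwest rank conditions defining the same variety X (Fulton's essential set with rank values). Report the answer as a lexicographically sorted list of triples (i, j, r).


Computing R[i][j] = min implied NW-rank bound (n=8, 22 conditions):

  0 0 0 0 0 0 0 1
  0 1 1 1 1 1 1 2
  0 1 1 1 2 2 2 3
  0 1 1 1 2 2 3 4
  0 1 2 2 3 3 4 5
  1 2 3 3 4 4 5 6
  1 2 3 4 5 5 6 7
  1 2 3 4 5 6 7 8

so w = (8, 2, 5, 7, 3, 1, 4, 6).

Fulton essential set (4 of the 16 Rothe cells):

[(1, 7, 0), (4, 4, 1), (4, 6, 2), (5, 1, 0)]


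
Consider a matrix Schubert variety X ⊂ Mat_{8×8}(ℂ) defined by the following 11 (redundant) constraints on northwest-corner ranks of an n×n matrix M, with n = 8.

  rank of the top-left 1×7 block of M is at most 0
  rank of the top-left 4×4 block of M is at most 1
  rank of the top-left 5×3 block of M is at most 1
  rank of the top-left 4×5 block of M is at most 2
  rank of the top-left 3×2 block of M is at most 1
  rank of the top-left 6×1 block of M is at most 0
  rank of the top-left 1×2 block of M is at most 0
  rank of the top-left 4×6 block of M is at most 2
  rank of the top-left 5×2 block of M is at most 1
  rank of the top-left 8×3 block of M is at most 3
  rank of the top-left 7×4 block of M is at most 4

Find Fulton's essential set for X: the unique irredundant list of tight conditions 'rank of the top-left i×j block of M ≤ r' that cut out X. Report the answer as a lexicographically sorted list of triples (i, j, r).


Propagating the 11 rank bounds to every northwest block:

  row 1: 0 | 0 | 0 | 0 | 0 | 0 | 0 | 1
  row 2: 0 | 1 | 1 | 1 | 1 | 1 | 1 | 2
  row 3: 0 | 1 | 1 | 1 | 2 | 2 | 2 | 3
  row 4: 0 | 1 | 1 | 1 | 2 | 2 | 3 | 4
  row 5: 0 | 1 | 1 | 2 | 3 | 3 | 4 | 5
  row 6: 0 | 1 | 2 | 3 | 4 | 4 | 5 | 6
  row 7: 1 | 2 | 3 | 4 | 5 | 5 | 6 | 7
  row 8: 1 | 2 | 3 | 4 | 5 | 6 | 7 | 8

giving w = (8, 2, 5, 7, 4, 3, 1, 6) via Δ²R.

ℓ(w)=18; the 5 essential cells (i,j,r):

[(1, 7, 0), (4, 4, 1), (4, 6, 2), (5, 3, 1), (6, 1, 0)]


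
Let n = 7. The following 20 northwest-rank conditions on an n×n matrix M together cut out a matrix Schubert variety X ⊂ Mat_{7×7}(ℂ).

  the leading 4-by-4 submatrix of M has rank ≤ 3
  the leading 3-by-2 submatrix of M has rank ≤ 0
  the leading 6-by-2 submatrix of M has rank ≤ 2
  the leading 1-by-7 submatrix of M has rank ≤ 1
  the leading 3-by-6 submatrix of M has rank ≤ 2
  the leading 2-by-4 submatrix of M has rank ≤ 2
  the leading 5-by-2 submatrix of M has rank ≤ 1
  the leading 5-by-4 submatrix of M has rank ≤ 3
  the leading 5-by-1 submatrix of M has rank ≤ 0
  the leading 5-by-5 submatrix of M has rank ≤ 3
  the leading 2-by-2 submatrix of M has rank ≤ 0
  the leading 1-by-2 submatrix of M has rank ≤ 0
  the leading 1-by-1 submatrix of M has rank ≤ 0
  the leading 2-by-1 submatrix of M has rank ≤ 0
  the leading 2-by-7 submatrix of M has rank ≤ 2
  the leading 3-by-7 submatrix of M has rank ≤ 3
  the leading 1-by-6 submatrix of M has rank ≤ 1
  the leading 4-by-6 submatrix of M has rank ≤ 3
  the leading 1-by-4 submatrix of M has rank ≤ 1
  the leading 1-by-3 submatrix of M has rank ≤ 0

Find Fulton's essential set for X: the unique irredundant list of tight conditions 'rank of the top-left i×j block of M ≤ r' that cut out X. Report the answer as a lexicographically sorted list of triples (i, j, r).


Computing R[i][j] = min implied NW-rank bound (n=7, 20 conditions):

  0 | 0 | 0 | 1 | 1 | 1 | 1
  0 | 0 | 1 | 2 | 2 | 2 | 2
  0 | 0 | 1 | 2 | 2 | 2 | 3
  0 | 1 | 2 | 3 | 3 | 3 | 4
  0 | 1 | 2 | 3 | 3 | 4 | 5
  1 | 2 | 3 | 4 | 4 | 5 | 6
  1 | 2 | 3 | 4 | 5 | 6 | 7

reading off 1-entries of Δ²R: w = (4, 3, 7, 2, 6, 1, 5).

Fulton essential set (5 of the 12 Rothe cells):

[(1, 3, 0), (3, 2, 0), (3, 6, 2), (5, 1, 0), (5, 5, 3)]


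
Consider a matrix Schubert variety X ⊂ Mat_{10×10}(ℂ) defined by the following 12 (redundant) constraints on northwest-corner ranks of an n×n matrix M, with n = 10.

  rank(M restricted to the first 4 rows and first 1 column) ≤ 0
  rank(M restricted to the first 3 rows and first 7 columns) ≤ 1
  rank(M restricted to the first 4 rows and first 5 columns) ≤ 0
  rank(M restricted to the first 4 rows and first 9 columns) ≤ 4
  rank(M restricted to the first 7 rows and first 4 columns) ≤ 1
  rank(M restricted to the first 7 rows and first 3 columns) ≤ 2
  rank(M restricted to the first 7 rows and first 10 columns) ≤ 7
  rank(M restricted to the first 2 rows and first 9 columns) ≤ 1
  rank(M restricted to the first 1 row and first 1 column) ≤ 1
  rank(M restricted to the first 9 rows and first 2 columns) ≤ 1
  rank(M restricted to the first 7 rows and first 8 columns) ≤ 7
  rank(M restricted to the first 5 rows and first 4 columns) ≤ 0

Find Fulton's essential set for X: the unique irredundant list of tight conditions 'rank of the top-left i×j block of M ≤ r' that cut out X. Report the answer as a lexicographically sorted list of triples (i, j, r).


Reconstructing r_w from the 12 given conditions:

  0 0 0 0 0 1 1 1 1 1
  0 0 0 0 0 1 1 1 1 2
  0 0 0 0 0 1 1 2 2 3
  0 0 0 0 0 1 2 3 3 4
  0 0 0 0 1 2 3 4 4 5
  1 1 1 1 2 3 4 5 5 6
  1 1 1 1 2 3 4 5 6 7
  1 1 2 2 3 4 5 6 7 8
  1 1 2 3 4 5 6 7 8 9
  1 2 3 4 5 6 7 8 9 10

giving w = (6, 10, 8, 7, 5, 1, 9, 3, 4, 2) via Δ²R.

D(w) has 33 cells with 6 SE-corners; essential set:

[(2, 9, 1), (3, 7, 1), (4, 5, 0), (5, 4, 0), (7, 4, 1), (9, 2, 1)]


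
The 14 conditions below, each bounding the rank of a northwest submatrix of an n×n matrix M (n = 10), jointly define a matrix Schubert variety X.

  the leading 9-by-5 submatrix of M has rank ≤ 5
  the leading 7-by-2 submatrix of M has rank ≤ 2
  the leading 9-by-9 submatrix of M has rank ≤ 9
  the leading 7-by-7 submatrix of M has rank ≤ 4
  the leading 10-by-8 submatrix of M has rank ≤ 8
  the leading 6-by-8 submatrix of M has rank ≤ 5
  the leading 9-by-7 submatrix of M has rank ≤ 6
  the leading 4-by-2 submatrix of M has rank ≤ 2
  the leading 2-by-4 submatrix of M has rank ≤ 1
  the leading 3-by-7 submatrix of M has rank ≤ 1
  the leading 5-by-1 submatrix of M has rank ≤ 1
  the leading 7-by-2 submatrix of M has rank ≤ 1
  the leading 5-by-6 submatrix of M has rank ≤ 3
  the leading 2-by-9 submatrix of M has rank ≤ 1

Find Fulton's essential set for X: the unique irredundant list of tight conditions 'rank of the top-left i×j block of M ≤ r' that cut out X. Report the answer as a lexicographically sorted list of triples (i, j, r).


Reconstructing r_w from the 14 given conditions:

  row 1: 1, 1, 1, 1, 1, 1, 1, 1, 1, 1
  row 2: 1, 1, 1, 1, 1, 1, 1, 1, 1, 2
  row 3: 1, 1, 1, 1, 1, 1, 1, 2, 2, 3
  row 4: 1, 1, 2, 2, 2, 2, 2, 3, 3, 4
  row 5: 1, 1, 2, 3, 3, 3, 3, 4, 4, 5
  row 6: 1, 1, 2, 3, 4, 4, 4, 5, 5, 6
  row 7: 1, 1, 2, 3, 4, 4, 4, 5, 6, 7
  row 8: 1, 2, 3, 4, 5, 5, 5, 6, 7, 8
  row 9: 1, 2, 3, 4, 5, 6, 6, 7, 8, 9
  row 10: 1, 2, 3, 4, 5, 6, 7, 8, 9, 10

hence w(1..10) = (1, 10, 8, 3, 4, 5, 9, 2, 6, 7).

Fulton essential set (4 of the 20 Rothe cells):

[(2, 9, 1), (3, 7, 1), (7, 2, 1), (7, 7, 4)]


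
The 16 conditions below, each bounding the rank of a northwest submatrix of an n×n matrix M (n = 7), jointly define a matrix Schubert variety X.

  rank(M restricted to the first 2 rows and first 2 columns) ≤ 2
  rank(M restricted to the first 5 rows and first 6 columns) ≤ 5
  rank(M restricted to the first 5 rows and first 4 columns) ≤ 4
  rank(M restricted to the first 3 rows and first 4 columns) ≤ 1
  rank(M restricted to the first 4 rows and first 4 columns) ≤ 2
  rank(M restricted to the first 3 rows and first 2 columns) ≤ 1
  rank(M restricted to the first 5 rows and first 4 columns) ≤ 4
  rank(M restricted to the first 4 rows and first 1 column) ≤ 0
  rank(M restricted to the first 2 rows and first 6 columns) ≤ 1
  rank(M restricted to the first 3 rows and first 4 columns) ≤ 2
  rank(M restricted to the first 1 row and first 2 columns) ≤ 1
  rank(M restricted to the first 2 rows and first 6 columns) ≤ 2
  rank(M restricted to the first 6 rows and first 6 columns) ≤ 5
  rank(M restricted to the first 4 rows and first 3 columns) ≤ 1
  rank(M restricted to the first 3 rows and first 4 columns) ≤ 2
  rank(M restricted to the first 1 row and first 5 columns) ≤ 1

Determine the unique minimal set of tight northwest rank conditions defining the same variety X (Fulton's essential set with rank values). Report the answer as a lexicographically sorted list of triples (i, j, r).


Recovering R(i,j) via the rank-extension bound from the 16 conditions:

  i=1: 0 1 1 1 1 1 1
  i=2: 0 1 1 1 1 1 2
  i=3: 0 1 1 1 2 2 3
  i=4: 0 1 1 2 3 3 4
  i=5: 1 2 2 3 4 4 5
  i=6: 1 2 3 4 5 5 6
  i=7: 1 2 3 4 5 6 7

reading off 1-entries of Δ²R: w = (2, 7, 5, 4, 1, 3, 6).

Rothe diagram D(w) (11 cells), 4 SE-corners (essential conditions):

[(2, 6, 1), (3, 4, 1), (4, 1, 0), (4, 3, 1)]


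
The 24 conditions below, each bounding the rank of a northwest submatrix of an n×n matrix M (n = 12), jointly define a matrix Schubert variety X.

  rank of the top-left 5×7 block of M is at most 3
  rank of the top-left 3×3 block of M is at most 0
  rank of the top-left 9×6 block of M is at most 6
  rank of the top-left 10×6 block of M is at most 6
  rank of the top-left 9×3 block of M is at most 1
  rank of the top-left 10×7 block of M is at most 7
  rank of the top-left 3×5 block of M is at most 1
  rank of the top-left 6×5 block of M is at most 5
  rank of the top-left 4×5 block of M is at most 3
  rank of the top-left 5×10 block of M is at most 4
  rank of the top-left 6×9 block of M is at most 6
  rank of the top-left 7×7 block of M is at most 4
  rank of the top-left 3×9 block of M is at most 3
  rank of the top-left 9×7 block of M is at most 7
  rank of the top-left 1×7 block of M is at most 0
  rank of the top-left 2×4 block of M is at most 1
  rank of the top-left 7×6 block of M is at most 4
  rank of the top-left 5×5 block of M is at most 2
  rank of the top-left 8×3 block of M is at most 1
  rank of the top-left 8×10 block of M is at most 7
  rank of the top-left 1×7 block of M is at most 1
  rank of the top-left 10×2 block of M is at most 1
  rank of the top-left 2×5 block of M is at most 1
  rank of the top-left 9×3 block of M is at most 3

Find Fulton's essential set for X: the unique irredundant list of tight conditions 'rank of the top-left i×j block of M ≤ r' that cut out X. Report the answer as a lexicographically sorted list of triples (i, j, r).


The tightest implied rank at each (i,j), from the 24 conditions:

  0  0  0  0  0  0  0  1  1  1  1  1
  0  0  0  1  1  1  1  2  2  2  2  2
  0  0  0  1  1  2  2  3  3  3  3  3
  1  1  1  2  2  3  3  4  4  4  4  4
  1  1  1  2  2  3  3  4  4  4  5  5
  1  1  1  2  3  4  4  5  5  5  6  6
  1  1  1  2  3  4  4  5  6  6  7  7
  1  1  1  2  3  4  5  6  7  7  8  8
  1  1  1  2  3  4  5  6  7  8  9  9
  1  1  2  3  4  5  6  7  8  9  10  10
  1  2  3  4  5  6  7  8  9  10  11  11
  1  2  3  4  5  6  7  8  9  10  11  12

hence w(1..12) = (8, 4, 6, 1, 11, 5, 9, 7, 10, 3, 2, 12).

Rothe diagram D(w) (30 cells), 9 SE-corners (essential conditions):

[(1, 7, 0), (3, 3, 0), (3, 5, 1), (5, 5, 2), (5, 7, 3), (5, 10, 4), (7, 7, 4), (9, 3, 1), (10, 2, 1)]


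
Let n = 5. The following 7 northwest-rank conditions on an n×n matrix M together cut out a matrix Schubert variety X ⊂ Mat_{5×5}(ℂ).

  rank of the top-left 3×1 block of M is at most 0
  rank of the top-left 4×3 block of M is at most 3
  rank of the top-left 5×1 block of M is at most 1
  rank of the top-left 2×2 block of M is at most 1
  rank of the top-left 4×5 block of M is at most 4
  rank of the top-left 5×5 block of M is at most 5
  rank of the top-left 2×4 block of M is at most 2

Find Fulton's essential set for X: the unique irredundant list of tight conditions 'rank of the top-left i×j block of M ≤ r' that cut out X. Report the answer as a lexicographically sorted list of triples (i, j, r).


Computing R[i][j] = min implied NW-rank bound (n=5, 7 conditions):

  i=1: 0 | 1 | 1 | 1 | 1
  i=2: 0 | 1 | 2 | 2 | 2
  i=3: 0 | 1 | 2 | 3 | 3
  i=4: 1 | 2 | 3 | 4 | 4
  i=5: 1 | 2 | 3 | 4 | 5

second differences of R give the permutation w = (2, 3, 4, 1, 5).

ℓ(w)=3; the 1 essential cell (i,j,r):

[(3, 1, 0)]


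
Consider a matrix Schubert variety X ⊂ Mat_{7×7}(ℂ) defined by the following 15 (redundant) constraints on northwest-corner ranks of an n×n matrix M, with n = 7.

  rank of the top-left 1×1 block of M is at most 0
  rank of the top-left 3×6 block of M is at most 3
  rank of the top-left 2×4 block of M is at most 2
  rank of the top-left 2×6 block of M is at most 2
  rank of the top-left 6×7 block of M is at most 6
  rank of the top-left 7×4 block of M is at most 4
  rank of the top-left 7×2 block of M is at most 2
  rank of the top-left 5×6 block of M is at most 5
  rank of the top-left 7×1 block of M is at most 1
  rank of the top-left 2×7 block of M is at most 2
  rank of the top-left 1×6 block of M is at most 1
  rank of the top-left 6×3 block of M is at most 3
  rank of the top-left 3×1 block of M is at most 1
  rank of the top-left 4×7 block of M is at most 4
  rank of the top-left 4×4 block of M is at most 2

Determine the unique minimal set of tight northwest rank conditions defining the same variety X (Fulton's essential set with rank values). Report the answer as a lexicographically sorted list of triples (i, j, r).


Rank table r_w(7×7) implied by the 15 constraints:

  i=1: 0  1  1  1  1  1  1
  i=2: 1  2  2  2  2  2  2
  i=3: 1  2  2  2  3  3  3
  i=4: 1  2  2  2  3  4  4
  i=5: 1  2  3  3  4  5  5
  i=6: 1  2  3  4  5  6  6
  i=7: 1  2  3  4  5  6  7

the unique w with this rank table is (2, 1, 5, 6, 3, 4, 7).

2 SE-corners of the 5-cell Rothe diagram give Ess(w):

[(1, 1, 0), (4, 4, 2)]


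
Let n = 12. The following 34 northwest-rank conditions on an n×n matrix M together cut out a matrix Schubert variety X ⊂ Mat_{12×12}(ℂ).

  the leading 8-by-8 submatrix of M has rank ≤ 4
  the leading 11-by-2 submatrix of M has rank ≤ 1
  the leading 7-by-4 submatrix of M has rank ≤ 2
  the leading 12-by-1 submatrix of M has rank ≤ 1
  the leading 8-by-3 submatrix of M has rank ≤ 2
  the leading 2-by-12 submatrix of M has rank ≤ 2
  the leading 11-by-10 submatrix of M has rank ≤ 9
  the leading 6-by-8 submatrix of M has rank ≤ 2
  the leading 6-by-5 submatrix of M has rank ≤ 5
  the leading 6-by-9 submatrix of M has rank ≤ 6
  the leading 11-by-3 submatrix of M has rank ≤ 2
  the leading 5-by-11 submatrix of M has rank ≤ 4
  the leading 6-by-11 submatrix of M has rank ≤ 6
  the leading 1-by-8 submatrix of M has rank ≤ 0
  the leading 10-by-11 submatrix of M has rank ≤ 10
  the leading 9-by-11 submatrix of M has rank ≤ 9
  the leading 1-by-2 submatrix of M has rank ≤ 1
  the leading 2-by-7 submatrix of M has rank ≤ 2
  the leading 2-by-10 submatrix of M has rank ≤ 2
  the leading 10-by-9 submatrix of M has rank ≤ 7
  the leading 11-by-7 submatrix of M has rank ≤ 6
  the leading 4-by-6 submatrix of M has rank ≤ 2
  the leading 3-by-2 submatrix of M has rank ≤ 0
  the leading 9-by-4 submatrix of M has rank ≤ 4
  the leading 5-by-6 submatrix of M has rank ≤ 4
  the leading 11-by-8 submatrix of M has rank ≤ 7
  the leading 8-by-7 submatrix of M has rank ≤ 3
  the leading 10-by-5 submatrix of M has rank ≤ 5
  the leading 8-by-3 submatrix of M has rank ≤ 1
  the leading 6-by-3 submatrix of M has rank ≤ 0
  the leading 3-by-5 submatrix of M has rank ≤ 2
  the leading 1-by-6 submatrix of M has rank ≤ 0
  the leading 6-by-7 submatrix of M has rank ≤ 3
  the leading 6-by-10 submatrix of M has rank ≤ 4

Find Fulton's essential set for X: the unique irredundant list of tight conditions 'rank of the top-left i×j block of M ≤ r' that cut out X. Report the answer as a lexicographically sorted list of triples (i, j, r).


Recovering R(i,j) via the rank-extension bound from the 34 conditions:

  i=1: 0 0 0 0 0 0 0 0 1 1 1 1
  i=2: 0 0 0 1 1 1 1 1 2 2 2 2
  i=3: 0 0 0 1 2 2 2 2 3 3 3 3
  i=4: 0 0 0 1 2 2 2 2 3 4 4 4
  i=5: 0 0 0 1 2 2 2 2 3 4 4 5
  i=6: 0 0 0 1 2 2 2 2 3 4 5 6
  i=7: 1 1 1 2 3 3 3 3 4 5 6 7
  i=8: 1 1 1 2 3 3 3 4 5 6 7 8
  i=9: 1 1 2 3 4 4 4 5 6 7 8 9
  i=10: 1 1 2 3 4 5 5 6 7 8 9 10
  i=11: 1 1 2 3 4 5 6 7 8 9 10 11
  i=12: 1 2 3 4 5 6 7 8 9 10 11 12

reading off 1-entries of Δ²R: w = (9, 4, 5, 10, 12, 11, 1, 8, 3, 6, 7, 2).

7 SE-corners of the 40-cell Rothe diagram give Ess(w):

[(1, 8, 0), (5, 11, 4), (6, 3, 0), (6, 8, 2), (8, 3, 1), (8, 7, 3), (11, 2, 1)]


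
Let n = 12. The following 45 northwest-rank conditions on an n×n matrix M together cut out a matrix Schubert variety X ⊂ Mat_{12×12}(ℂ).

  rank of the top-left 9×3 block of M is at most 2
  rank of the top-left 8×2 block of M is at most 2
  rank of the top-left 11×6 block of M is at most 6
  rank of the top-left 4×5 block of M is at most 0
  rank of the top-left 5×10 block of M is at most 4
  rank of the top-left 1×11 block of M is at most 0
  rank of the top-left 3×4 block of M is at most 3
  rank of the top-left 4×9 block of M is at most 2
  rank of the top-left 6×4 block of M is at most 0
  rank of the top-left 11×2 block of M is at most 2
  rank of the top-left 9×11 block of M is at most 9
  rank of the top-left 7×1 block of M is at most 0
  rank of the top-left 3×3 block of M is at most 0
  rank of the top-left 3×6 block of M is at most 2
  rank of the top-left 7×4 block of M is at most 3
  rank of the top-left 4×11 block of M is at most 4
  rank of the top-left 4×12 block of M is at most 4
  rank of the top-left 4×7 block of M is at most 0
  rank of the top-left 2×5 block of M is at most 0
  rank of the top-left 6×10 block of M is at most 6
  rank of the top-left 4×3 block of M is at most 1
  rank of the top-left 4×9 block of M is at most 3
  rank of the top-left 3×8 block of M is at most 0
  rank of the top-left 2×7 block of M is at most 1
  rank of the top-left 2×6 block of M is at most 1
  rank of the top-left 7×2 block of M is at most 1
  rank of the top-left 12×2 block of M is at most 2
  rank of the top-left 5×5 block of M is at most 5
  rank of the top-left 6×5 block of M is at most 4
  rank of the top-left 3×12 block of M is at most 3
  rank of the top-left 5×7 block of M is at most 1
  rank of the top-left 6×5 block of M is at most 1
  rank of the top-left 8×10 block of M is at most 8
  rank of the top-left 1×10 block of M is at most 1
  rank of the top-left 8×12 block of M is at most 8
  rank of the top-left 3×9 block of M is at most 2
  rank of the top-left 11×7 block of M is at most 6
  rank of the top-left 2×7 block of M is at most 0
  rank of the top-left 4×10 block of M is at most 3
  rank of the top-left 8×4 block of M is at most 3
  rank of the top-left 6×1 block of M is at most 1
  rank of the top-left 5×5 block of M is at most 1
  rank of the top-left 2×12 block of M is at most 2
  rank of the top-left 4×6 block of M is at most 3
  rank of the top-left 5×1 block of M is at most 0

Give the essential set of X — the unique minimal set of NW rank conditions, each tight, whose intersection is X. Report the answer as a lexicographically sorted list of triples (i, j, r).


Reconstructing r_w from the 45 given conditions:

  i=1: 0 | 0 | 0 | 0 | 0 | 0 | 0 | 0 | 0 | 0 | 0 | 1
  i=2: 0 | 0 | 0 | 0 | 0 | 0 | 0 | 0 | 1 | 1 | 1 | 2
  i=3: 0 | 0 | 0 | 0 | 0 | 0 | 0 | 0 | 1 | 2 | 2 | 3
  i=4: 0 | 0 | 0 | 0 | 0 | 0 | 0 | 1 | 2 | 3 | 3 | 4
  i=5: 0 | 0 | 0 | 0 | 1 | 1 | 1 | 2 | 3 | 4 | 4 | 5
  i=6: 0 | 0 | 0 | 0 | 1 | 2 | 2 | 3 | 4 | 5 | 5 | 6
  i=7: 0 | 1 | 1 | 1 | 2 | 3 | 3 | 4 | 5 | 6 | 6 | 7
  i=8: 1 | 2 | 2 | 2 | 3 | 4 | 4 | 5 | 6 | 7 | 7 | 8
  i=9: 1 | 2 | 2 | 3 | 4 | 5 | 5 | 6 | 7 | 8 | 8 | 9
  i=10: 1 | 2 | 3 | 4 | 5 | 6 | 6 | 7 | 8 | 9 | 9 | 10
  i=11: 1 | 2 | 3 | 4 | 5 | 6 | 6 | 7 | 8 | 9 | 10 | 11
  i=12: 1 | 2 | 3 | 4 | 5 | 6 | 7 | 8 | 9 | 10 | 11 | 12

hence w(1..12) = (12, 9, 10, 8, 5, 6, 2, 1, 4, 3, 11, 7).

7 SE-corners of the 45-cell Rothe diagram give Ess(w):

[(1, 11, 0), (3, 8, 0), (4, 7, 0), (6, 4, 0), (7, 1, 0), (9, 3, 2), (11, 7, 6)]


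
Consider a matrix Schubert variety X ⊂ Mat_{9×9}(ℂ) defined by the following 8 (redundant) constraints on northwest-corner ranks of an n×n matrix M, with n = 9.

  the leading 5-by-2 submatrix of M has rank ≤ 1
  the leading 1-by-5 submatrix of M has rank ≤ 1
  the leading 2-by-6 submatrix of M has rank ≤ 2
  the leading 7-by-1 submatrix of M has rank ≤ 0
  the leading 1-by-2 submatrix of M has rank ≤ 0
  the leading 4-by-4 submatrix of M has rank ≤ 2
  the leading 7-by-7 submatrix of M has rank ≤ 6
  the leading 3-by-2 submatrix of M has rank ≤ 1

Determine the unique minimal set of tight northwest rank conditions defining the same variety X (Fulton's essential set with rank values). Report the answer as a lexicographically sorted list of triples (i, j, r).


Propagating the 8 rank bounds to every northwest block:

  R[1]: 0, 0, 1, 1, 1, 1, 1, 1, 1
  R[2]: 0, 1, 2, 2, 2, 2, 2, 2, 2
  R[3]: 0, 1, 2, 2, 3, 3, 3, 3, 3
  R[4]: 0, 1, 2, 2, 3, 4, 4, 4, 4
  R[5]: 0, 1, 2, 3, 4, 5, 5, 5, 5
  R[6]: 0, 1, 2, 3, 4, 5, 6, 6, 6
  R[7]: 0, 1, 2, 3, 4, 5, 6, 7, 7
  R[8]: 1, 2, 3, 4, 5, 6, 7, 8, 8
  R[9]: 1, 2, 3, 4, 5, 6, 7, 8, 9

reading off 1-entries of Δ²R: w = (3, 2, 5, 6, 4, 7, 8, 1, 9).

D(w) has 10 cells with 3 SE-corners; essential set:

[(1, 2, 0), (4, 4, 2), (7, 1, 0)]


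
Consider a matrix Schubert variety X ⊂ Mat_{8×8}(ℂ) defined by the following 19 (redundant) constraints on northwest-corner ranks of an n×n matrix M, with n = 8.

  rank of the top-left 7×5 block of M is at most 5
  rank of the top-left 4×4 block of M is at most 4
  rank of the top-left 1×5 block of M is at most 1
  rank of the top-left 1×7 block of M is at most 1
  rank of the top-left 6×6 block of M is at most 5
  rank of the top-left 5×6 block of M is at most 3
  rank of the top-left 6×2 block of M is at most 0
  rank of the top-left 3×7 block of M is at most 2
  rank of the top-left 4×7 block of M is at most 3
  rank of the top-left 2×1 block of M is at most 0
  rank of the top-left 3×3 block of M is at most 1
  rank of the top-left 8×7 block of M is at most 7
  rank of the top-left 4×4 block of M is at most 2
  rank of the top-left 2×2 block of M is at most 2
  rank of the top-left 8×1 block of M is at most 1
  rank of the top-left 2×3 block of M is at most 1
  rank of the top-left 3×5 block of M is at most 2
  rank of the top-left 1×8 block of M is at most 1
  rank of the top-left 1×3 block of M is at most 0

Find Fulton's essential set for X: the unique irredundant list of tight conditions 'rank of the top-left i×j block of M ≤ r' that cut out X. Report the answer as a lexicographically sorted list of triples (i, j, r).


Propagating the 19 rank bounds to every northwest block:

  i=1: 0 0 0 1 1 1 1 1
  i=2: 0 0 1 2 2 2 2 2
  i=3: 0 0 1 2 2 2 2 3
  i=4: 0 0 1 2 3 3 3 4
  i=5: 0 0 1 2 3 3 4 5
  i=6: 0 0 1 2 3 4 5 6
  i=7: 1 1 2 3 4 5 6 7
  i=8: 1 2 3 4 5 6 7 8

reading off 1-entries of Δ²R: w = (4, 3, 8, 5, 7, 6, 1, 2).

Rothe diagram D(w) (17 cells), 4 SE-corners (essential conditions):

[(1, 3, 0), (3, 7, 2), (5, 6, 3), (6, 2, 0)]


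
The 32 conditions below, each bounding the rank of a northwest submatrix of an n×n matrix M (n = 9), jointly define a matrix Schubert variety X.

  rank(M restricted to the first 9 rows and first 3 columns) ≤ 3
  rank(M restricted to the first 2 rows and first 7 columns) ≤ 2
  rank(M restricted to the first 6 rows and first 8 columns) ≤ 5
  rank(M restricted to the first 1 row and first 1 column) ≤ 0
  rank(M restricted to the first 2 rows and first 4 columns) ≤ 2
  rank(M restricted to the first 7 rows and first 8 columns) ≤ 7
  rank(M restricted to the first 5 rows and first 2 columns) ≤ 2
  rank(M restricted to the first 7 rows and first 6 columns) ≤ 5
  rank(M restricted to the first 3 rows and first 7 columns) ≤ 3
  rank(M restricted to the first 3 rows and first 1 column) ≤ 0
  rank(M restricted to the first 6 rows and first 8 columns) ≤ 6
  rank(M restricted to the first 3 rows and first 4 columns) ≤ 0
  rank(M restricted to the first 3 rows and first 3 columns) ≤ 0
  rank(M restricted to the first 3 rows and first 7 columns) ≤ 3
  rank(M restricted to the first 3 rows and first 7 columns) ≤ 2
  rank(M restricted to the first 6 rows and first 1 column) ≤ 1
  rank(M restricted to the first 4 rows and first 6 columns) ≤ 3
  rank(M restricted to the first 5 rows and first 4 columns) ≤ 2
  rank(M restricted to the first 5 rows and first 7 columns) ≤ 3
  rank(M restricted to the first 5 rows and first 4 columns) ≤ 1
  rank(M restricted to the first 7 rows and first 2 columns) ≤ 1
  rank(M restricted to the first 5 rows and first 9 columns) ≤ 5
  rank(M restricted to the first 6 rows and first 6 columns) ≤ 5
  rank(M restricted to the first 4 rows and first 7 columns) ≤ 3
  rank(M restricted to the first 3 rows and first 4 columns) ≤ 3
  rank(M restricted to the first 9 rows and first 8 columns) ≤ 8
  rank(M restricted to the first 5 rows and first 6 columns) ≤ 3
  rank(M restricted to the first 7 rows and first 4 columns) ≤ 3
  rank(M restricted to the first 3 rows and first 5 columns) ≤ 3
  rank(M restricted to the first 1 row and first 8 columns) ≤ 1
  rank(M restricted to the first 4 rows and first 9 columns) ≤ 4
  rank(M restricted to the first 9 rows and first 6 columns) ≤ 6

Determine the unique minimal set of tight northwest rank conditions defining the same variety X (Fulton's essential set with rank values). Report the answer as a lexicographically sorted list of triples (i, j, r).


Recovering R(i,j) via the rank-extension bound from the 32 conditions:

  0  0  0  0  1  1  1  1  1
  0  0  0  0  1  2  2  2  2
  0  0  0  0  1  2  2  3  3
  1  1  1  1  2  3  3  4  4
  1  1  1  1  2  3  3  4  5
  1  1  2  2  3  4  4  5  6
  1  1  2  3  4  5  5  6  7
  1  2  3  4  5  6  6  7  8
  1  2  3  4  5  6  7  8  9

reading off 1-entries of Δ²R: w = (5, 6, 8, 1, 9, 3, 4, 2, 7).

ℓ(w)=19; the 5 essential cells (i,j,r):

[(3, 4, 0), (3, 7, 2), (5, 4, 1), (5, 7, 3), (7, 2, 1)]


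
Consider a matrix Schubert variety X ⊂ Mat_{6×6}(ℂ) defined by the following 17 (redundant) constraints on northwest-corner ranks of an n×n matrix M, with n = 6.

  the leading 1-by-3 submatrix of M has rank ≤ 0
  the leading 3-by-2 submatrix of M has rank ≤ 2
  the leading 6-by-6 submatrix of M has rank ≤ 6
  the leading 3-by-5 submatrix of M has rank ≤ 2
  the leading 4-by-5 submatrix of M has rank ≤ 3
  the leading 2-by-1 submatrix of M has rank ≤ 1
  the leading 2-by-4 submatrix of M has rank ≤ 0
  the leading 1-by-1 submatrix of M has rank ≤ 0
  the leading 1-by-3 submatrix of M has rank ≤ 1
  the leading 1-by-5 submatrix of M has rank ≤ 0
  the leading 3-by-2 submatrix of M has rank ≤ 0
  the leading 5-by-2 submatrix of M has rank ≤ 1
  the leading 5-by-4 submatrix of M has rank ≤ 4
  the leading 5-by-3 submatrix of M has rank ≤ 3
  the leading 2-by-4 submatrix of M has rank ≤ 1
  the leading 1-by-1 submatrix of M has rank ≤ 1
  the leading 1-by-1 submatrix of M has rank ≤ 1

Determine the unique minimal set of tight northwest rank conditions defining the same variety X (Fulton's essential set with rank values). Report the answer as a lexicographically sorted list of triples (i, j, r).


Computing R[i][j] = min implied NW-rank bound (n=6, 17 conditions):

  R[1]: 0, 0, 0, 0, 0, 1
  R[2]: 0, 0, 0, 0, 1, 2
  R[3]: 0, 0, 1, 1, 2, 3
  R[4]: 1, 1, 2, 2, 3, 4
  R[5]: 1, 1, 2, 3, 4, 5
  R[6]: 1, 2, 3, 4, 5, 6

reading off 1-entries of Δ²R: w = (6, 5, 3, 1, 4, 2).

Fulton essential set (4 of the 12 Rothe cells):

[(1, 5, 0), (2, 4, 0), (3, 2, 0), (5, 2, 1)]


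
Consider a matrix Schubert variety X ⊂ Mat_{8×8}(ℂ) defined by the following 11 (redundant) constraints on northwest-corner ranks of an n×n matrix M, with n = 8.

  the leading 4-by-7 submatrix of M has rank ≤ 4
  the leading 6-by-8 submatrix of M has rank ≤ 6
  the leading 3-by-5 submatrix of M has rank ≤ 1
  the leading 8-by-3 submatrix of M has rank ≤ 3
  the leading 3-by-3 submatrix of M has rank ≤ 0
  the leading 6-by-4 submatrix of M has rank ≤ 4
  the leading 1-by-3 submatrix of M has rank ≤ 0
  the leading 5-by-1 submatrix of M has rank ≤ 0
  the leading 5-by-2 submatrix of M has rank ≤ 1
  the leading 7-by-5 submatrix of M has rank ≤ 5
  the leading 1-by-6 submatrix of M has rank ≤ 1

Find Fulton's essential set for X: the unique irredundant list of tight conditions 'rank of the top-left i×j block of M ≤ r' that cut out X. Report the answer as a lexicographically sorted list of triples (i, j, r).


Computing R[i][j] = min implied NW-rank bound (n=8, 11 conditions):

  0 | 0 | 0 | 1 | 1 | 1 | 1 | 1
  0 | 0 | 0 | 1 | 1 | 2 | 2 | 2
  0 | 0 | 0 | 1 | 1 | 2 | 3 | 3
  0 | 1 | 1 | 2 | 2 | 3 | 4 | 4
  0 | 1 | 2 | 3 | 3 | 4 | 5 | 5
  1 | 2 | 3 | 4 | 4 | 5 | 6 | 6
  1 | 2 | 3 | 4 | 5 | 6 | 7 | 7
  1 | 2 | 3 | 4 | 5 | 6 | 7 | 8

reading off 1-entries of Δ²R: w = (4, 6, 7, 2, 3, 1, 5, 8).

3 SE-corners of the 13-cell Rothe diagram give Ess(w):

[(3, 3, 0), (3, 5, 1), (5, 1, 0)]


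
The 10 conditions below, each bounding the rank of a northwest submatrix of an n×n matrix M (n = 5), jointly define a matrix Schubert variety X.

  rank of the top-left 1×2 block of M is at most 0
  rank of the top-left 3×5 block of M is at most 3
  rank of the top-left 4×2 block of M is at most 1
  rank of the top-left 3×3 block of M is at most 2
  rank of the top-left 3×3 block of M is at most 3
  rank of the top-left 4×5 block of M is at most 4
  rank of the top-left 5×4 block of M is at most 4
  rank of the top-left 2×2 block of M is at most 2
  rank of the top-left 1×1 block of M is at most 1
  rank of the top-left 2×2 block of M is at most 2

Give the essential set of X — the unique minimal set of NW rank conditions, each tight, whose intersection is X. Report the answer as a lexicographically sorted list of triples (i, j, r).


Rank table r_w(5×5) implied by the 10 constraints:

  row 1: 0, 0, 1, 1, 1
  row 2: 1, 1, 2, 2, 2
  row 3: 1, 1, 2, 3, 3
  row 4: 1, 1, 2, 3, 4
  row 5: 1, 2, 3, 4, 5

giving w = (3, 1, 4, 5, 2) via Δ²R.

D(w) has 4 cells with 2 SE-corners; essential set:

[(1, 2, 0), (4, 2, 1)]


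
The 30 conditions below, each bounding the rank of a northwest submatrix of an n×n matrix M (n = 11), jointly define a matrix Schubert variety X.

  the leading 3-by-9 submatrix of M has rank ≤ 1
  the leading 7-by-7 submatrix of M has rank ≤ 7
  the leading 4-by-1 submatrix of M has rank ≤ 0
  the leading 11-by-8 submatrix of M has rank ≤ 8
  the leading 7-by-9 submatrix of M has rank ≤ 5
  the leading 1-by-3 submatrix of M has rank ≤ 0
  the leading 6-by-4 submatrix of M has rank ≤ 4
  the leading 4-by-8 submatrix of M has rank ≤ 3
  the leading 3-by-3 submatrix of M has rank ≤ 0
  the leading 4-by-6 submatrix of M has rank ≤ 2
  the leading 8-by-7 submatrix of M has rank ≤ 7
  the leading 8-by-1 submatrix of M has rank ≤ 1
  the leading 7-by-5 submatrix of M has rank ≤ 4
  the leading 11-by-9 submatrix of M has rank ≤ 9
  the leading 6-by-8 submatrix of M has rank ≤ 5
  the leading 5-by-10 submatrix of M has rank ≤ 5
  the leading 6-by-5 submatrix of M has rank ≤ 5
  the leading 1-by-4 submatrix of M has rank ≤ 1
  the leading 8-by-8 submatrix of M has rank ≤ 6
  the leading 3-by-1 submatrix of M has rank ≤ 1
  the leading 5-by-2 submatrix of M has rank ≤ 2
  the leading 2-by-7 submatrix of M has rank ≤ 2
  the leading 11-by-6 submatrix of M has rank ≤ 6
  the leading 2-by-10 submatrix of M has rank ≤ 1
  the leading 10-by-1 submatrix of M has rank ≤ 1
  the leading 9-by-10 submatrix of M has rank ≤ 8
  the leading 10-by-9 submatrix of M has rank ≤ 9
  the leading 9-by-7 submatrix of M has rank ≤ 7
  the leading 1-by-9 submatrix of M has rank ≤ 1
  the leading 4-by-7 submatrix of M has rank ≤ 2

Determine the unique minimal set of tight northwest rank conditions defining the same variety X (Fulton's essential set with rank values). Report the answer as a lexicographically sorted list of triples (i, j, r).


Rank table r_w(11×11) implied by the 30 constraints:

  i=1: 0 | 0 | 0 | 1 | 1 | 1 | 1 | 1 | 1 | 1 | 1
  i=2: 0 | 0 | 0 | 1 | 1 | 1 | 1 | 1 | 1 | 1 | 2
  i=3: 0 | 0 | 0 | 1 | 1 | 1 | 1 | 1 | 1 | 2 | 3
  i=4: 0 | 1 | 1 | 2 | 2 | 2 | 2 | 2 | 2 | 3 | 4
  i=5: 1 | 2 | 2 | 3 | 3 | 3 | 3 | 3 | 3 | 4 | 5
  i=6: 1 | 2 | 3 | 4 | 4 | 4 | 4 | 4 | 4 | 5 | 6
  i=7: 1 | 2 | 3 | 4 | 4 | 5 | 5 | 5 | 5 | 6 | 7
  i=8: 1 | 2 | 3 | 4 | 5 | 6 | 6 | 6 | 6 | 7 | 8
  i=9: 1 | 2 | 3 | 4 | 5 | 6 | 7 | 7 | 7 | 8 | 9
  i=10: 1 | 2 | 3 | 4 | 5 | 6 | 7 | 8 | 8 | 9 | 10
  i=11: 1 | 2 | 3 | 4 | 5 | 6 | 7 | 8 | 9 | 10 | 11

second differences of R give the permutation w = (4, 11, 10, 2, 1, 3, 6, 5, 7, 8, 9).

|D(w)|=22, |Ess(w)|=5:

[(2, 10, 1), (3, 3, 0), (3, 9, 1), (4, 1, 0), (7, 5, 4)]


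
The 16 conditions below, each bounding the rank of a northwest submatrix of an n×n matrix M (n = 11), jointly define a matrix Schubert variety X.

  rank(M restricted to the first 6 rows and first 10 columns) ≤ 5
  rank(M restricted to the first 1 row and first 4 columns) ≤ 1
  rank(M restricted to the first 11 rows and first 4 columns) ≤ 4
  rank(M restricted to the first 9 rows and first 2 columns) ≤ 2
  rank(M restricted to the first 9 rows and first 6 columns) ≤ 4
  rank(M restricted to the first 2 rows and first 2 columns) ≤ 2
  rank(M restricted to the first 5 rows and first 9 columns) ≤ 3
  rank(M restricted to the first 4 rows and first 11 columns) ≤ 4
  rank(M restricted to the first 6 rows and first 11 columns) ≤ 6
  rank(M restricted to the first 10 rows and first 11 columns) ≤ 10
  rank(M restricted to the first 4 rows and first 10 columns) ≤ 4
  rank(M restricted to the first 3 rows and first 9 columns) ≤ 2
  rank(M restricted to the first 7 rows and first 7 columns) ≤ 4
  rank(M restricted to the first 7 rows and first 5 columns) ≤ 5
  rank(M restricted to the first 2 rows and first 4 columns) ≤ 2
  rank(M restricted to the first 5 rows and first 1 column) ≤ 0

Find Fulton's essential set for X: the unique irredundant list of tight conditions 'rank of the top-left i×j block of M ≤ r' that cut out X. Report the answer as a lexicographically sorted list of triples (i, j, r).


Reconstructing r_w from the 16 given conditions:

  0 1 1 1 1 1 1 1 1 1 1
  0 1 2 2 2 2 2 2 2 2 2
  0 1 2 2 2 2 2 2 2 3 3
  0 1 2 3 3 3 3 3 3 4 4
  0 1 2 3 3 3 3 3 3 4 5
  1 2 3 4 4 4 4 4 4 5 6
  1 2 3 4 4 4 4 5 5 6 7
  1 2 3 4 4 4 5 6 6 7 8
  1 2 3 4 4 4 5 6 7 8 9
  1 2 3 4 5 5 6 7 8 9 10
  1 2 3 4 5 6 7 8 9 10 11

second differences of R give the permutation w = (2, 3, 10, 4, 11, 1, 8, 7, 9, 5, 6).

Fulton essential set (5 of the 23 Rothe cells):

[(3, 9, 2), (5, 1, 0), (5, 9, 3), (7, 7, 4), (9, 6, 4)]


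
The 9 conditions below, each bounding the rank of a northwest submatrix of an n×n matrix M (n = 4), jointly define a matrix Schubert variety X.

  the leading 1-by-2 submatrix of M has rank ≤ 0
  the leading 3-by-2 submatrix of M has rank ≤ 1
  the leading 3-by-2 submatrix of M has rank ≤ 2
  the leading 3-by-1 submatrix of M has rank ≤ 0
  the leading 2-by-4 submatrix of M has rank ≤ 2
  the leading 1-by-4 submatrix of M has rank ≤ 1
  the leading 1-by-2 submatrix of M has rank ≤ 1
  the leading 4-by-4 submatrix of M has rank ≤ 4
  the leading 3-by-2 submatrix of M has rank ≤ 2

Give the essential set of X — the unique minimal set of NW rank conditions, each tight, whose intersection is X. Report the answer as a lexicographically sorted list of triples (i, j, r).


Rank table r_w(4×4) implied by the 9 constraints:

  R[1]: 0, 0, 1, 1
  R[2]: 0, 1, 2, 2
  R[3]: 0, 1, 2, 3
  R[4]: 1, 2, 3, 4

the unique w with this rank table is (3, 2, 4, 1).

D(w) has 4 cells with 2 SE-corners; essential set:

[(1, 2, 0), (3, 1, 0)]


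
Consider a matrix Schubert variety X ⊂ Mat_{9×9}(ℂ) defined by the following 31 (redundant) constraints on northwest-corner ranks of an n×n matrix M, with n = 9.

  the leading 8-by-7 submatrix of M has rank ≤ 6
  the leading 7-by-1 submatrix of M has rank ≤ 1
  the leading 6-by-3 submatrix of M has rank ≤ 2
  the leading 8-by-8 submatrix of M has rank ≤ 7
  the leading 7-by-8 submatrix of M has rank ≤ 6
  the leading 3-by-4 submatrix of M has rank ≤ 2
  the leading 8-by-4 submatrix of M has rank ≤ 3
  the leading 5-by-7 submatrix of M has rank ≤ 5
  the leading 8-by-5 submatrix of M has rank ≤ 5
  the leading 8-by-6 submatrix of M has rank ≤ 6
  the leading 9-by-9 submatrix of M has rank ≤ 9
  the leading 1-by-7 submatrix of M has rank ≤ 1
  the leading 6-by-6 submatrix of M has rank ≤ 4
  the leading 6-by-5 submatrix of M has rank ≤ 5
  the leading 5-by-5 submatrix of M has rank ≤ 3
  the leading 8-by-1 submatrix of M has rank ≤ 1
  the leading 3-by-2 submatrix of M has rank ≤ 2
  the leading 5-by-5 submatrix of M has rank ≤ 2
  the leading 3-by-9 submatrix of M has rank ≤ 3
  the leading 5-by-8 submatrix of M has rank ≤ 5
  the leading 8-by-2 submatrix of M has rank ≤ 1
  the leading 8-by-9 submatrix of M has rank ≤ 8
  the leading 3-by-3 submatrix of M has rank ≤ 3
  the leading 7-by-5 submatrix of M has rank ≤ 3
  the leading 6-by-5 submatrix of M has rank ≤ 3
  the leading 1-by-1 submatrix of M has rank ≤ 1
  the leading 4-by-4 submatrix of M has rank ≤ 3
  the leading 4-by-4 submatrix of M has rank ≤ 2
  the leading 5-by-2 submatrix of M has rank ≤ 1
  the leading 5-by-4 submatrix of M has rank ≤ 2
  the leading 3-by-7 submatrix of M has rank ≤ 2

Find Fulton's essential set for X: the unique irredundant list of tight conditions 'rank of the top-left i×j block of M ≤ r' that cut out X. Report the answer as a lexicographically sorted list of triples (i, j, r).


Rank table r_w(9×9) implied by the 31 constraints:

  1 1 1 1 1 1 1 1 1
  1 1 2 2 2 2 2 2 2
  1 1 2 2 2 2 2 3 3
  1 1 2 2 2 3 3 4 4
  1 1 2 2 2 3 4 5 5
  1 1 2 3 3 4 5 6 6
  1 1 2 3 3 4 5 6 7
  1 1 2 3 4 5 6 7 8
  1 2 3 4 5 6 7 8 9

so w = (1, 3, 8, 6, 7, 4, 9, 5, 2).

ℓ(w)=16; the 4 essential cells (i,j,r):

[(3, 7, 2), (5, 5, 2), (7, 5, 3), (8, 2, 1)]


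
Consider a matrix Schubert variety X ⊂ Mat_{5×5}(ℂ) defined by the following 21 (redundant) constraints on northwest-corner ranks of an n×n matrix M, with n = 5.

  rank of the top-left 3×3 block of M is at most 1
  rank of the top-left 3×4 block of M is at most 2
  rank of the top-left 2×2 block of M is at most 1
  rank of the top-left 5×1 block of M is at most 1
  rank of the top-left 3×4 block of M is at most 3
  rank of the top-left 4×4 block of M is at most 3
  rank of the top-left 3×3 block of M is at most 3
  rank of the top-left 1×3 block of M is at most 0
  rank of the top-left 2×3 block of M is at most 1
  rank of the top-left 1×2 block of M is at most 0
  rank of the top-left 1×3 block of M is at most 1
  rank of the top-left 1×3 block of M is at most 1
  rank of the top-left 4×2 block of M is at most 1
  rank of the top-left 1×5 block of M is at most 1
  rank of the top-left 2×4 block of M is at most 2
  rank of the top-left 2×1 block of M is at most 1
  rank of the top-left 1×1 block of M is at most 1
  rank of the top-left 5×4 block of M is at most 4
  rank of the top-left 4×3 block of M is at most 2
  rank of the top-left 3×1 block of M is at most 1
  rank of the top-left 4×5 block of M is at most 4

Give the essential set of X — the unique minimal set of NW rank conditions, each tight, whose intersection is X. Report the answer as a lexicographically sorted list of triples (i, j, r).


Recovering R(i,j) via the rank-extension bound from the 21 conditions:

  row 1: 0 0 0 1 1
  row 2: 1 1 1 2 2
  row 3: 1 1 1 2 3
  row 4: 1 1 2 3 4
  row 5: 1 2 3 4 5

reading off 1-entries of Δ²R: w = (4, 1, 5, 3, 2).

3 SE-corners of the 6-cell Rothe diagram give Ess(w):

[(1, 3, 0), (3, 3, 1), (4, 2, 1)]
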